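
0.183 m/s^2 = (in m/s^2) 0.183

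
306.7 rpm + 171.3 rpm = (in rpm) 478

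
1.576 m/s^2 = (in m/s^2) 1.576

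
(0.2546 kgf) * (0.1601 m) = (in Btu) 0.0003789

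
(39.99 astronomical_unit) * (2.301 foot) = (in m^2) 4.196e+12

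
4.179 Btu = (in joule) 4409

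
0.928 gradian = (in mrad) 14.58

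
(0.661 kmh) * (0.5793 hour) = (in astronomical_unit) 2.56e-09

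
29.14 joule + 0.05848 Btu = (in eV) 5.67e+20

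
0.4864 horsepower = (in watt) 362.7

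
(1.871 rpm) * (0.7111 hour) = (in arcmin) 1.724e+06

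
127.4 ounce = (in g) 3612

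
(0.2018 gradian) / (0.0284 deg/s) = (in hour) 0.001776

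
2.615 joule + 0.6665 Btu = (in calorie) 168.7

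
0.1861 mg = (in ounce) 6.564e-06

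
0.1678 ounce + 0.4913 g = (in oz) 0.1851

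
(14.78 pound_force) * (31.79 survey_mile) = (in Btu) 3188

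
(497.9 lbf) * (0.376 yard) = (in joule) 761.5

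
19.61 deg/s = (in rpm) 3.268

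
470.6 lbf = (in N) 2093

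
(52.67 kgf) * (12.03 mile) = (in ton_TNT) 0.00239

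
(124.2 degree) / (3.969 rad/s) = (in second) 0.5462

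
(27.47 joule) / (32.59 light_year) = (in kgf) 9.085e-18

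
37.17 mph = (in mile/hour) 37.17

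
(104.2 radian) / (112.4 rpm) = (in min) 0.1475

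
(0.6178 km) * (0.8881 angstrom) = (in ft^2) 5.906e-07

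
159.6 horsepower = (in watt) 1.19e+05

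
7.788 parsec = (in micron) 2.403e+23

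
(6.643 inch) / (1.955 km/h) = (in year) 9.853e-09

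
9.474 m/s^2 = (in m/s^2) 9.474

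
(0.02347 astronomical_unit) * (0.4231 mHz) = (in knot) 2.888e+06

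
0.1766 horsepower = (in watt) 131.7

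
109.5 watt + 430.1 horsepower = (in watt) 3.208e+05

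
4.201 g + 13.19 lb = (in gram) 5987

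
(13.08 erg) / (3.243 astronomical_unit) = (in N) 2.696e-18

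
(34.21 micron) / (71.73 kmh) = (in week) 2.839e-12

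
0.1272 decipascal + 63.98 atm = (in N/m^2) 6.483e+06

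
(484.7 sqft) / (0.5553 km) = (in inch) 3.193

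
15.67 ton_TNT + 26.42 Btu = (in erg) 6.556e+17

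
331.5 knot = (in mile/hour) 381.5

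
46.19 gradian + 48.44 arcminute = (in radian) 0.7396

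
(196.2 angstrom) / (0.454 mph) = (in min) 1.611e-09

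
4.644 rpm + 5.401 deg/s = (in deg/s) 33.27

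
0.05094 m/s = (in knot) 0.09902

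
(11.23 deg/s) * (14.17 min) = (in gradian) 1.061e+04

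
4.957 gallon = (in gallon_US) 4.957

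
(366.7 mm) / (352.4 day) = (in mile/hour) 2.694e-08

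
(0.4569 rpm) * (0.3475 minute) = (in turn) 0.1588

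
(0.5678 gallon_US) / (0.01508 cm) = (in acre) 0.003522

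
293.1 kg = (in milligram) 2.931e+08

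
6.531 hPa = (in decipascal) 6531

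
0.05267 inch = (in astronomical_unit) 8.943e-15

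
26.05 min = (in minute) 26.05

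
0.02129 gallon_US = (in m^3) 8.059e-05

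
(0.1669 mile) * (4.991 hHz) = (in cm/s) 1.341e+07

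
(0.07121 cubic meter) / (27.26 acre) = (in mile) 4.011e-10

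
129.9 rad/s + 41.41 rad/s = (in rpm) 1636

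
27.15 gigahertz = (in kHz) 2.715e+07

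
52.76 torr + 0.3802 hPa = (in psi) 1.026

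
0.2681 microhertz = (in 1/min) 1.609e-05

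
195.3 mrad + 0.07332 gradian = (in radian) 0.1965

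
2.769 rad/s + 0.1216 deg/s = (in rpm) 26.46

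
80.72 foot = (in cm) 2460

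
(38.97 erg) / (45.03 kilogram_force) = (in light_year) 9.328e-25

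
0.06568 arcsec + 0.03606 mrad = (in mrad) 0.03638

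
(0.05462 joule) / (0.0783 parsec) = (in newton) 2.261e-17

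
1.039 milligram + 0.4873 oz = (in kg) 0.01382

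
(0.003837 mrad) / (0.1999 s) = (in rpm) 0.0001833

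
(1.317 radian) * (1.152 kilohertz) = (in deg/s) 8.693e+04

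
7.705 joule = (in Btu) 0.007303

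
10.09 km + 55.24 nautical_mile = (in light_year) 1.188e-11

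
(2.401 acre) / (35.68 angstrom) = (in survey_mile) 1.692e+09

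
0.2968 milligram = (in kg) 2.968e-07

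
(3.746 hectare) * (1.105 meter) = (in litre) 4.139e+07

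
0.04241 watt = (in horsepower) 5.687e-05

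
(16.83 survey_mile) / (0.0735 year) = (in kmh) 0.04207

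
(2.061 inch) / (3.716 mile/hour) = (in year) 9.993e-10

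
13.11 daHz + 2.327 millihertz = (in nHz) 1.311e+11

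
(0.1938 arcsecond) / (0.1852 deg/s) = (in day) 3.364e-09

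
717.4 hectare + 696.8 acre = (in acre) 2470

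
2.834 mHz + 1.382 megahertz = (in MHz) 1.382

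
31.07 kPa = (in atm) 0.3066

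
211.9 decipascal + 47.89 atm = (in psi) 703.8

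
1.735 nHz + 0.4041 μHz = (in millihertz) 0.0004058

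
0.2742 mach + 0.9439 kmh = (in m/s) 93.63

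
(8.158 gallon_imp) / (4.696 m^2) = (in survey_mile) 4.907e-06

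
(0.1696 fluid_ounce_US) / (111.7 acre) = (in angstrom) 0.111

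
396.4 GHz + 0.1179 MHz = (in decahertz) 3.964e+10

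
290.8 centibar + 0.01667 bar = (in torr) 2194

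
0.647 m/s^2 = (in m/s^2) 0.647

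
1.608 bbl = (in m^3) 0.2557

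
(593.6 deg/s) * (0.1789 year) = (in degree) 3.349e+09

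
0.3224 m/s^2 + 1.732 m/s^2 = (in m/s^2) 2.054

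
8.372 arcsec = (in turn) 6.46e-06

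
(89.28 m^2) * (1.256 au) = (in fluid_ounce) 5.672e+17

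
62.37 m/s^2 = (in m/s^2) 62.37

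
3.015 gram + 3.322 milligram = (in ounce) 0.1065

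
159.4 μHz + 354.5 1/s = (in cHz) 3.545e+04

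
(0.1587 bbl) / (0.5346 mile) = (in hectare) 2.933e-09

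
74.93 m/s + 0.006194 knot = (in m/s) 74.93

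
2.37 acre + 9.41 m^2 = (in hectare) 0.96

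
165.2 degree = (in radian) 2.883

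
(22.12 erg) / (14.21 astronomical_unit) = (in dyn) 1.041e-13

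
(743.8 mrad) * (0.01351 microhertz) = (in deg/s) 5.758e-07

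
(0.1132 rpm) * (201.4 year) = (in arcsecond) 1.553e+13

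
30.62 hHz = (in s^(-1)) 3062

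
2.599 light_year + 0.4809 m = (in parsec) 0.7969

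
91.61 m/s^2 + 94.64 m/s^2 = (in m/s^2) 186.2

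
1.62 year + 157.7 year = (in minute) 8.374e+07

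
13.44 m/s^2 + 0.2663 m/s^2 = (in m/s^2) 13.71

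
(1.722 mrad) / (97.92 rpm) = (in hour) 4.665e-08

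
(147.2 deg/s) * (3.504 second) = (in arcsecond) 1.857e+06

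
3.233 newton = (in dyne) 3.233e+05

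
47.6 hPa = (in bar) 0.0476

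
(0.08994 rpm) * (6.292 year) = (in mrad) 1.869e+09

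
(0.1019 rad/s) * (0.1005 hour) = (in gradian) 2347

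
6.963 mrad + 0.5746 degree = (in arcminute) 58.41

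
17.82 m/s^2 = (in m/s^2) 17.82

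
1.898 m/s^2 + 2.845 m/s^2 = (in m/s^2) 4.743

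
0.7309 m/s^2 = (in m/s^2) 0.7309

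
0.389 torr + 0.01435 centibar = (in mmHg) 0.4966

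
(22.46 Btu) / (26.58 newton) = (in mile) 0.554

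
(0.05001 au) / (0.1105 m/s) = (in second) 6.77e+10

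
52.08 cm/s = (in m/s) 0.5208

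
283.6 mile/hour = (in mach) 0.3723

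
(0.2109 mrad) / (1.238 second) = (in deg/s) 0.009761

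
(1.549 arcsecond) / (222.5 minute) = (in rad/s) 5.625e-10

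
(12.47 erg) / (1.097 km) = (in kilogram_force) 1.159e-10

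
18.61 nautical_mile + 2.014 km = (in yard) 3.989e+04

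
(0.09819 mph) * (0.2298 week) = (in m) 6101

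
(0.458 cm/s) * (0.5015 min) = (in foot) 0.4521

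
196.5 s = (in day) 0.002274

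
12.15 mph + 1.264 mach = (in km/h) 1569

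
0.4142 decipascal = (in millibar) 0.0004142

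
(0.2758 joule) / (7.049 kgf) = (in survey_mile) 2.479e-06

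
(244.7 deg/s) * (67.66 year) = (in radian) 9.113e+09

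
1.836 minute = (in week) 0.0001821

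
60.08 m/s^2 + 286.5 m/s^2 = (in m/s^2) 346.6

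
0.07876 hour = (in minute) 4.726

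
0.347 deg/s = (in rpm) 0.05783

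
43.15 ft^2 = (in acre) 0.0009906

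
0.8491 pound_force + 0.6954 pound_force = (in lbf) 1.545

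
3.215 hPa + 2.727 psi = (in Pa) 1.912e+04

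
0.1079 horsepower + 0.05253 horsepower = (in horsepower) 0.1604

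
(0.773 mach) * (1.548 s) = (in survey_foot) 1337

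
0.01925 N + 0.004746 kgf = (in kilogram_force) 0.006709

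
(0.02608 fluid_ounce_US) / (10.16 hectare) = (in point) 2.152e-08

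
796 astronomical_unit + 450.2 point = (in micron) 1.191e+20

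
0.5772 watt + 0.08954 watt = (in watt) 0.6667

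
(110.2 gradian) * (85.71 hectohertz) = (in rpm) 1.417e+05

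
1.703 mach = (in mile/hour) 1297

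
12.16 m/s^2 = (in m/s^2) 12.16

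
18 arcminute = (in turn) 0.0008333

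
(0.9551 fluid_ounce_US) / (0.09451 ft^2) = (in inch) 0.1267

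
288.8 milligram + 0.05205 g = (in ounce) 0.01202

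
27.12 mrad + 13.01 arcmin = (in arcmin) 106.2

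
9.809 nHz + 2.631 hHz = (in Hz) 263.1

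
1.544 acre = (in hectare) 0.6248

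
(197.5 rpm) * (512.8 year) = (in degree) 1.916e+13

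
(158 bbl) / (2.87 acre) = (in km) 2.163e-06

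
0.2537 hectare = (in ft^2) 2.731e+04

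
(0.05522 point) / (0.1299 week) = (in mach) 7.282e-13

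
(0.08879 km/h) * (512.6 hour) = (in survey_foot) 1.493e+05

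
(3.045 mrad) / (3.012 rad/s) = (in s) 0.001011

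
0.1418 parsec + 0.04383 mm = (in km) 4.375e+12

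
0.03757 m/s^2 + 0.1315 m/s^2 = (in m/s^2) 0.1691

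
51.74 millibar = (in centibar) 5.174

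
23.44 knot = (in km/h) 43.41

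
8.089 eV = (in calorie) 3.098e-19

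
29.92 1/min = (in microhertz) 4.987e+05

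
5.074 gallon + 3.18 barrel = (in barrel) 3.301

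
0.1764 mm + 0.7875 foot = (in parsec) 7.785e-18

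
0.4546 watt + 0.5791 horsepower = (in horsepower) 0.5797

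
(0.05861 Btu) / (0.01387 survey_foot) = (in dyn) 1.463e+09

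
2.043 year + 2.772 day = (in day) 748.5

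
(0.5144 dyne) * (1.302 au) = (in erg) 1.002e+13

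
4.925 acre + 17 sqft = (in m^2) 1.993e+04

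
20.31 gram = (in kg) 0.02031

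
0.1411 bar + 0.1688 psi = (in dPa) 1.527e+05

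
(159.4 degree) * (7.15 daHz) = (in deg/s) 1.14e+04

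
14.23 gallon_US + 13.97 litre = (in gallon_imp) 14.92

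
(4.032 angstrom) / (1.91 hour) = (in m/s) 5.864e-14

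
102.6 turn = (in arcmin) 2.216e+06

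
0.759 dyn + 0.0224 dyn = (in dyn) 0.7814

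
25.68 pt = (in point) 25.68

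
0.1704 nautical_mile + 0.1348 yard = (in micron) 3.157e+08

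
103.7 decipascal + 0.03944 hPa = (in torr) 0.1074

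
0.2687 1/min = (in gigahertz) 4.478e-12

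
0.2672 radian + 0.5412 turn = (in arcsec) 7.565e+05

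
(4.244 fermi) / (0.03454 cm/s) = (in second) 1.229e-11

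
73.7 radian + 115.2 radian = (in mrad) 1.889e+05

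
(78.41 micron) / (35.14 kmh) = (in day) 9.297e-11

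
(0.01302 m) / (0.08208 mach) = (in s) 0.0004659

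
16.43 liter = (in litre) 16.43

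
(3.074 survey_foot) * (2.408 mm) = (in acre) 5.575e-07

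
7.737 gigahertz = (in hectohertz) 7.737e+07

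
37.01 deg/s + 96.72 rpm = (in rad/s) 10.77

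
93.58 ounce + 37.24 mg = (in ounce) 93.58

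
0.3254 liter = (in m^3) 0.0003254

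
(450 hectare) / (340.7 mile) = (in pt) 2.326e+04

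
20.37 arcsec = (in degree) 0.005658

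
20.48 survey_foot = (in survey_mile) 0.003879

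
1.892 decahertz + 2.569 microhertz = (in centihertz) 1892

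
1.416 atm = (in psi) 20.81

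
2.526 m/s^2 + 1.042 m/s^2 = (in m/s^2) 3.568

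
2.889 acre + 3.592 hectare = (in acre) 11.77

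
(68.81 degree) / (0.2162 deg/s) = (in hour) 0.08841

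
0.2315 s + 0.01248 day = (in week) 0.001783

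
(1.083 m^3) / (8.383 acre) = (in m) 3.192e-05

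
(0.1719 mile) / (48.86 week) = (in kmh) 3.37e-05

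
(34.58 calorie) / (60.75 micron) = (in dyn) 2.382e+11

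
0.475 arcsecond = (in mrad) 0.002303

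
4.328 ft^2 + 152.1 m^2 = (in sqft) 1642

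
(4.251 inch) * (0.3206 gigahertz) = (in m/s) 3.462e+07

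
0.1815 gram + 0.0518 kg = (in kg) 0.05198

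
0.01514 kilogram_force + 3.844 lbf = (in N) 17.25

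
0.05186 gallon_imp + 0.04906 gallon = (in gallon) 0.1113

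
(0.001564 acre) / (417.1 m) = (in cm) 1.517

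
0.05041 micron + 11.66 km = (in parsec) 3.779e-13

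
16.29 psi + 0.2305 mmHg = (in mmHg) 842.7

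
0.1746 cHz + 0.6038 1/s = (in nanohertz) 6.055e+08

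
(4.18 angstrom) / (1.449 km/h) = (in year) 3.293e-17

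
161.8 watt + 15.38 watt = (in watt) 177.2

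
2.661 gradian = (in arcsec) 8622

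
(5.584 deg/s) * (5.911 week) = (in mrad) 3.484e+08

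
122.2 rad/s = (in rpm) 1167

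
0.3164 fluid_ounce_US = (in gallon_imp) 0.002058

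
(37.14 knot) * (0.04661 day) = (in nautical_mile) 41.55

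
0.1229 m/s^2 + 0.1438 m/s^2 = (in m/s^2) 0.2667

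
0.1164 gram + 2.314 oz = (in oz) 2.318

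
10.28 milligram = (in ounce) 0.0003626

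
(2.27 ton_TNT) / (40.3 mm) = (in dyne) 2.357e+16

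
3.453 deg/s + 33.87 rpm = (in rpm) 34.45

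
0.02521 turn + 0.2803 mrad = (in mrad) 158.7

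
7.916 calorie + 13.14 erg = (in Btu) 0.03139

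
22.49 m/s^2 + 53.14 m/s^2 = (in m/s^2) 75.63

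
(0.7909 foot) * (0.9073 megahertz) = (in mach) 642.3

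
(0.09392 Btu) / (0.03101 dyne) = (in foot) 1.048e+09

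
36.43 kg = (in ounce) 1285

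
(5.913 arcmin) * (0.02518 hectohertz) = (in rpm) 0.04136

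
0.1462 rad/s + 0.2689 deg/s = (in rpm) 1.441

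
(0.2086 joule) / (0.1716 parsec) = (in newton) 3.94e-17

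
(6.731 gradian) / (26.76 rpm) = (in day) 4.367e-07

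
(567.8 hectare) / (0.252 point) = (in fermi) 6.387e+25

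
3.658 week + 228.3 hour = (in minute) 5.057e+04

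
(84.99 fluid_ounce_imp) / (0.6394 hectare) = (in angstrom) 3777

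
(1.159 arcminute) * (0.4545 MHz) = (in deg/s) 8779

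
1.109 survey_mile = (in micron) 1.785e+09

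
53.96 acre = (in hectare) 21.84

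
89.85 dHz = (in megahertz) 8.985e-06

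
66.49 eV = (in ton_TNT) 2.546e-27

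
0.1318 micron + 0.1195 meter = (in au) 7.988e-13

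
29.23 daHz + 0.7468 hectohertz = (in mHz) 3.67e+05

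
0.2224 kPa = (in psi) 0.03226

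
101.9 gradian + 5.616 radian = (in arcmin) 2.481e+04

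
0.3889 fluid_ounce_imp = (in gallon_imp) 0.002431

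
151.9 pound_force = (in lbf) 151.9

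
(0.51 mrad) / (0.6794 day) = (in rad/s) 8.688e-09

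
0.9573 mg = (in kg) 9.573e-07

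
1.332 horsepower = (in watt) 993.3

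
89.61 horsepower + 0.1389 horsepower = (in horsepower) 89.75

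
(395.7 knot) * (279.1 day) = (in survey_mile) 3.05e+06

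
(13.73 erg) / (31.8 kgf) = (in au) 2.943e-20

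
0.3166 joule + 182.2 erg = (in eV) 1.976e+18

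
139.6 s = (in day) 0.001616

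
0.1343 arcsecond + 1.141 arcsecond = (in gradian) 0.0003936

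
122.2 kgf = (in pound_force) 269.4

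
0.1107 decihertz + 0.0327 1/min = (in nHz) 1.162e+07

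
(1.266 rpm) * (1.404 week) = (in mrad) 1.126e+08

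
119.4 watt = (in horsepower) 0.1601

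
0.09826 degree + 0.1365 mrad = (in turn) 0.0002947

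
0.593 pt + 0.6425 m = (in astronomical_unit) 4.296e-12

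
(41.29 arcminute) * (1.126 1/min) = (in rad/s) 0.0002254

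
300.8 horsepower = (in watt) 2.243e+05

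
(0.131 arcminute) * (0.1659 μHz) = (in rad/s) 6.322e-12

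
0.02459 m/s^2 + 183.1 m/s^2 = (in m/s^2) 183.1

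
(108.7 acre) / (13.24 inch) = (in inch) 5.15e+07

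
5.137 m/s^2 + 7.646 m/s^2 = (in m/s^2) 12.78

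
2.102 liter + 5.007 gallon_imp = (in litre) 24.86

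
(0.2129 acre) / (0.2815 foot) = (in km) 10.04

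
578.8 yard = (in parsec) 1.715e-14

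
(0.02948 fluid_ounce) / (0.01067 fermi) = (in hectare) 8.171e+06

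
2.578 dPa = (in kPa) 0.0002578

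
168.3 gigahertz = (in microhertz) 1.683e+17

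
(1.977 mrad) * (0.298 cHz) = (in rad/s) 5.891e-06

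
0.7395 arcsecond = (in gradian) 0.0002282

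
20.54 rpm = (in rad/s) 2.151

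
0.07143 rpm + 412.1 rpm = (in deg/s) 2473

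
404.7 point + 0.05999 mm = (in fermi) 1.428e+14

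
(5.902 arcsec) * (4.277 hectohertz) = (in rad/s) 0.01224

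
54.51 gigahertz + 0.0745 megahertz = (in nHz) 5.451e+19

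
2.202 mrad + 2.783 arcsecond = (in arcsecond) 457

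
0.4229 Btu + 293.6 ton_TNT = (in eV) 7.667e+30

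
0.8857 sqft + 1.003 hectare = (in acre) 2.478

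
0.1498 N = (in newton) 0.1498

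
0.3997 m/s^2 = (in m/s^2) 0.3997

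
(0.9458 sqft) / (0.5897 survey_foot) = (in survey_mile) 0.0003038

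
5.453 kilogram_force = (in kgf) 5.453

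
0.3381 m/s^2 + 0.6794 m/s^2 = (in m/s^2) 1.018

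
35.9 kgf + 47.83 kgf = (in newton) 821.1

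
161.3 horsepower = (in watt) 1.203e+05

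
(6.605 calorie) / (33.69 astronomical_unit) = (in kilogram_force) 5.591e-13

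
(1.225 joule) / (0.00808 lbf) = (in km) 0.03408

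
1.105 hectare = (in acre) 2.731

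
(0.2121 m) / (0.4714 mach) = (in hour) 3.671e-07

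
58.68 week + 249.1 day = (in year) 1.808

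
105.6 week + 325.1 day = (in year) 2.916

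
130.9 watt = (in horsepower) 0.1755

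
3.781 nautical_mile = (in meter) 7002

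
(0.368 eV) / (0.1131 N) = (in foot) 1.71e-18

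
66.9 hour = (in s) 2.408e+05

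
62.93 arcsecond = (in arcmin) 1.049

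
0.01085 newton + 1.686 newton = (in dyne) 1.697e+05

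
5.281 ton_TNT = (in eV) 1.379e+29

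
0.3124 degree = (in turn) 0.0008678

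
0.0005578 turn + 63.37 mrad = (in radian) 0.06687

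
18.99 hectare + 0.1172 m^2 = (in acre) 46.93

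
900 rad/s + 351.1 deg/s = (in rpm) 8653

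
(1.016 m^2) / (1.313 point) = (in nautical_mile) 1.184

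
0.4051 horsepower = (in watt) 302.1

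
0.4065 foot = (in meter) 0.1239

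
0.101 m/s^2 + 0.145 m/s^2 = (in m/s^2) 0.246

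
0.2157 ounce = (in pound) 0.01348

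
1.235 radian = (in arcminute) 4246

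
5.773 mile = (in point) 2.634e+07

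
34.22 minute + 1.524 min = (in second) 2145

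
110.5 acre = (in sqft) 4.813e+06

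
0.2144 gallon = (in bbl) 0.005105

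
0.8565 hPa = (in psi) 0.01242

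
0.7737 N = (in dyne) 7.737e+04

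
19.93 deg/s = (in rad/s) 0.3478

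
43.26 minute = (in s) 2596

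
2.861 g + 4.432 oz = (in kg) 0.1285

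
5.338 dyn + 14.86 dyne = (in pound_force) 4.541e-05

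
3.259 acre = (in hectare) 1.319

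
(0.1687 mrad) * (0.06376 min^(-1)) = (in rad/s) 1.793e-07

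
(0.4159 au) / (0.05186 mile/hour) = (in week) 4.437e+06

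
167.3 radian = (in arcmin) 5.751e+05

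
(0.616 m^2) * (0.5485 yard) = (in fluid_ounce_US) 1.045e+04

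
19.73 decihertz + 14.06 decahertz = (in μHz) 1.426e+08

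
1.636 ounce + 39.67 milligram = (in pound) 0.1023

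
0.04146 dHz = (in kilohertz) 4.146e-06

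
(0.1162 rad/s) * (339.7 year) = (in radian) 1.245e+09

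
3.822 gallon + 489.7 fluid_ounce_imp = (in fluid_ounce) 959.7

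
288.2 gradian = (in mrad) 4527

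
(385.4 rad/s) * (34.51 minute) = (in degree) 4.572e+07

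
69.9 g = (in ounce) 2.466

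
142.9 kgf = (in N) 1401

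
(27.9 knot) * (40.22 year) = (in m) 1.821e+10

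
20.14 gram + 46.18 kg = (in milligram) 4.62e+07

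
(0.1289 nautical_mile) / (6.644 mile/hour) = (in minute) 1.34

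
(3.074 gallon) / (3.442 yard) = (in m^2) 0.003697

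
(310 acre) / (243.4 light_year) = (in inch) 2.145e-11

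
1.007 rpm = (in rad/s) 0.1055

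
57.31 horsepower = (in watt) 4.274e+04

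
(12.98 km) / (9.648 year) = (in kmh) 0.0001536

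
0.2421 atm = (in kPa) 24.53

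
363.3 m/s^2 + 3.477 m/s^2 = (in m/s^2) 366.8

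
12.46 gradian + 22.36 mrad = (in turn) 0.03471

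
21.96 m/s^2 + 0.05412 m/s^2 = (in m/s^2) 22.01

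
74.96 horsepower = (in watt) 5.59e+04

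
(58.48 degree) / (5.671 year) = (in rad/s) 5.707e-09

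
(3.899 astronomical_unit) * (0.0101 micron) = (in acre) 1.456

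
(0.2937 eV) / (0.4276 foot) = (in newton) 3.61e-19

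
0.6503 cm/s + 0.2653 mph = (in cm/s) 12.51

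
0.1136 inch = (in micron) 2885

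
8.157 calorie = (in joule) 34.13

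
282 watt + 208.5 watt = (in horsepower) 0.6578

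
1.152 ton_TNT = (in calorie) 1.152e+09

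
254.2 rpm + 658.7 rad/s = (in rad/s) 685.3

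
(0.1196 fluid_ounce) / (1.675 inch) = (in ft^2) 0.0008949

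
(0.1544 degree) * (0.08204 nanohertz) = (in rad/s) 2.211e-13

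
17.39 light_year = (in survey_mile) 1.022e+14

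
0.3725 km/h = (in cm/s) 10.35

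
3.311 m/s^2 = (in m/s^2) 3.311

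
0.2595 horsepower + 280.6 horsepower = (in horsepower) 280.9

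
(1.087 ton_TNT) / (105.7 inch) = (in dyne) 1.694e+14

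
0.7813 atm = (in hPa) 791.7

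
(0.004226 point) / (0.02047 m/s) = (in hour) 2.023e-08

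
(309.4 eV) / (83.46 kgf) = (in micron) 6.057e-14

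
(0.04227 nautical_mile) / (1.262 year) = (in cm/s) 0.0001967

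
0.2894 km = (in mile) 0.1798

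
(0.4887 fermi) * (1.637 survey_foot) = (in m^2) 2.438e-16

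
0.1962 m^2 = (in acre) 4.848e-05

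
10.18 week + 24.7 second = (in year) 0.1952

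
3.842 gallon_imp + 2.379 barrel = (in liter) 395.7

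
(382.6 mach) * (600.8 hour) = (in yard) 3.081e+11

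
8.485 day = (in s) 7.331e+05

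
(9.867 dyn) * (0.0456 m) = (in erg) 44.99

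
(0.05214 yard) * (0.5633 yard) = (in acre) 6.068e-06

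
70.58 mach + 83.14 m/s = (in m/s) 2.412e+04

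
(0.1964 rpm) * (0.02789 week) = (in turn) 55.21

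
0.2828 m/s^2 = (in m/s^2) 0.2828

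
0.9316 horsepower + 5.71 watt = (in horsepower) 0.9393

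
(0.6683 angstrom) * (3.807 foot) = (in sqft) 8.347e-10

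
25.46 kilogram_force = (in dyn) 2.497e+07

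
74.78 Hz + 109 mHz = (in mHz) 7.489e+04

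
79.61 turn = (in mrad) 5.002e+05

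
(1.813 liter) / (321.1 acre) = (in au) 9.326e-21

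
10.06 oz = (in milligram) 2.852e+05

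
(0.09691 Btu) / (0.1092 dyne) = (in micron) 9.363e+13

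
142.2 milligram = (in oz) 0.005016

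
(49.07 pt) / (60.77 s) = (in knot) 0.0005537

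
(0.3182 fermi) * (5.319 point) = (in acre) 1.475e-22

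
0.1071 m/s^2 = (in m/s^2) 0.1071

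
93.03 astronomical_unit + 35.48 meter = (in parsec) 0.000451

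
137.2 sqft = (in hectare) 0.001275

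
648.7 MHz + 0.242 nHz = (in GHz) 0.6487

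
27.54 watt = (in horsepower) 0.03693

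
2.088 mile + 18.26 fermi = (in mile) 2.088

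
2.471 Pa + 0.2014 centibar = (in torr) 1.529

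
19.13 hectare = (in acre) 47.27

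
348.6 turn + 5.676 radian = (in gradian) 1.398e+05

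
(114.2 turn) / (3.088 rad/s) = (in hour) 0.06455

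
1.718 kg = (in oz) 60.6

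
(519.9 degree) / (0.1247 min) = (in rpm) 11.58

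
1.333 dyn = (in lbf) 2.997e-06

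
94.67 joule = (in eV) 5.909e+20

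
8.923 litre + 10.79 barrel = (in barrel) 10.85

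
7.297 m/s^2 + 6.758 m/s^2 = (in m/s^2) 14.05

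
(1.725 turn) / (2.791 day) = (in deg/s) 0.002575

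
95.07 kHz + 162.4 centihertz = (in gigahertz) 9.507e-05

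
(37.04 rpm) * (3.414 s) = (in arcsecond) 2.731e+06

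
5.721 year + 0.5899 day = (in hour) 5.013e+04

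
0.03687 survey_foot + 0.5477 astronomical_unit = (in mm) 8.193e+13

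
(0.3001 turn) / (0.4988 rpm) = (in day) 0.0004178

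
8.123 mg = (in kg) 8.123e-06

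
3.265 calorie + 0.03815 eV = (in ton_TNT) 3.265e-09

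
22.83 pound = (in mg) 1.036e+07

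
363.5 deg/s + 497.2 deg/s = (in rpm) 143.5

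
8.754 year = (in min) 4.601e+06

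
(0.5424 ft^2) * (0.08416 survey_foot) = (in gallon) 0.3415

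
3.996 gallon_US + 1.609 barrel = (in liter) 270.9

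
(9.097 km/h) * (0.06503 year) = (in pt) 1.469e+10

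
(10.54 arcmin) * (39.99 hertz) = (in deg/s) 7.025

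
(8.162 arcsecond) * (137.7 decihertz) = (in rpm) 0.005203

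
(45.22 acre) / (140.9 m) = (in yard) 1420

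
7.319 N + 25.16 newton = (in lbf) 7.302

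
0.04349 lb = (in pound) 0.04349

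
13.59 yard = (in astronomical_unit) 8.307e-11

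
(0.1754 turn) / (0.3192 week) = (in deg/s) 0.0003271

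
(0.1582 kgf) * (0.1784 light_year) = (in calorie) 6.258e+14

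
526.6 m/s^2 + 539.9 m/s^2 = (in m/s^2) 1066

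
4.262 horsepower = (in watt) 3178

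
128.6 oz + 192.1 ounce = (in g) 9092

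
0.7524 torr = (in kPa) 0.1003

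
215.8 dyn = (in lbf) 0.0004851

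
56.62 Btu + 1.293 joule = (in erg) 5.974e+11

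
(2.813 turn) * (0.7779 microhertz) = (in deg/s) 0.0007878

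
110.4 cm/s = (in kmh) 3.974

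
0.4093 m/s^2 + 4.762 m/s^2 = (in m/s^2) 5.171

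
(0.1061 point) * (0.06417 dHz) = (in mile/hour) 5.373e-07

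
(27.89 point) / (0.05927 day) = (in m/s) 1.921e-06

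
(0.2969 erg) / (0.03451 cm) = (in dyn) 8.603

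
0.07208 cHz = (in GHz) 7.208e-13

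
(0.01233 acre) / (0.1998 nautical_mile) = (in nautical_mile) 7.281e-05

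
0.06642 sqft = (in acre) 1.525e-06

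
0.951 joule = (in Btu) 0.0009014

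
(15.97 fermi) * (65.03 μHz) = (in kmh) 3.739e-18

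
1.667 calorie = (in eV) 4.353e+19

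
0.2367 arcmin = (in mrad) 0.06885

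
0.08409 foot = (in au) 1.713e-13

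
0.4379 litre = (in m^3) 0.0004379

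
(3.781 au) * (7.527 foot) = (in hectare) 1.298e+08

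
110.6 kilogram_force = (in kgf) 110.6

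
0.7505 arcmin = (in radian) 0.0002183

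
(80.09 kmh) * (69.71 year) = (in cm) 4.891e+12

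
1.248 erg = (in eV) 7.789e+11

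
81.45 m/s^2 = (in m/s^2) 81.45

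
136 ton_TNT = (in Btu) 5.393e+08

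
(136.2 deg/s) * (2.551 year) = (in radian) 1.912e+08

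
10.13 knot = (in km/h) 18.76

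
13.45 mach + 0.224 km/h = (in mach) 13.45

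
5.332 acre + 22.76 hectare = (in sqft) 2.682e+06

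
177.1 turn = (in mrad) 1.113e+06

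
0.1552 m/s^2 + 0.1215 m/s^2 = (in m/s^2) 0.2767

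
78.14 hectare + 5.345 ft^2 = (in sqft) 8.411e+06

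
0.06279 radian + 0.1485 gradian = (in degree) 3.731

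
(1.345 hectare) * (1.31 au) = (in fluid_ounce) 8.913e+19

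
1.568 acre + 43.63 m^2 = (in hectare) 0.6389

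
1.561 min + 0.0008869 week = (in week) 0.001042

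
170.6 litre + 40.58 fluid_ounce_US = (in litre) 171.8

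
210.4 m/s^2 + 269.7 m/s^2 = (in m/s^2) 480.1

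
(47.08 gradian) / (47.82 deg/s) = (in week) 1.465e-06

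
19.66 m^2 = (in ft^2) 211.6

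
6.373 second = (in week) 1.054e-05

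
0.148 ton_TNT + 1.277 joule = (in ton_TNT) 0.148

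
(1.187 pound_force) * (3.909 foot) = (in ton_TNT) 1.504e-09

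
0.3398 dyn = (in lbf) 7.639e-07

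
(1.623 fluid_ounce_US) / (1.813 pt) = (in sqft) 0.8078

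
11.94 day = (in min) 1.719e+04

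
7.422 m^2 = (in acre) 0.001834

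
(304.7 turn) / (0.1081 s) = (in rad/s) 1.771e+04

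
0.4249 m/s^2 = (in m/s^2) 0.4249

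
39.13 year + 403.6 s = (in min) 2.057e+07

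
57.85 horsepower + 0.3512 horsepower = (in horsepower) 58.2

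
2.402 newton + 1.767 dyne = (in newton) 2.402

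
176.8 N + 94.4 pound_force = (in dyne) 5.967e+07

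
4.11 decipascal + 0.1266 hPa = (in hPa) 0.1307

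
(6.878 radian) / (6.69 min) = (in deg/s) 0.9818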